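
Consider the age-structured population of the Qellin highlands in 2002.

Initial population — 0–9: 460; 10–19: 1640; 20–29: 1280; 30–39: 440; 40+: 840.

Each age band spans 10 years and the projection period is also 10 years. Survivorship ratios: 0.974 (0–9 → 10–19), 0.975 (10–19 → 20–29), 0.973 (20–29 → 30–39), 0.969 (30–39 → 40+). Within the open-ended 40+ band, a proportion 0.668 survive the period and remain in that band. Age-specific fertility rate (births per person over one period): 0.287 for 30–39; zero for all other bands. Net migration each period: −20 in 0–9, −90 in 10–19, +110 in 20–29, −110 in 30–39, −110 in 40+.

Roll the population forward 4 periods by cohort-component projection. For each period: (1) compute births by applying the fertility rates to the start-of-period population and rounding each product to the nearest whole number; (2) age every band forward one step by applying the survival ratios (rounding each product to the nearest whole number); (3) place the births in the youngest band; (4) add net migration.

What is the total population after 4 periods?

(Bands numbered youngest = 1 to oldest = 5.)
— Period 1 —
Births: 440 × 0.287 = 126
Band 2: 460 × 0.974 = 448
Band 3: 1640 × 0.975 = 1599
Band 4: 1280 × 0.973 = 1245
Band 5: 440 × 0.969 + 840 × 0.668 = 426 + 561 = 987
Net migration: Band 1 − 20 → 106; Band 2 − 90 → 358; Band 3 + 110 → 1709; Band 4 − 110 → 1135; Band 5 − 110 → 877
End of period: [106, 358, 1709, 1135, 877]
— Period 2 —
Births: 1135 × 0.287 = 326
Band 2: 106 × 0.974 = 103
Band 3: 358 × 0.975 = 349
Band 4: 1709 × 0.973 = 1663
Band 5: 1135 × 0.969 + 877 × 0.668 = 1100 + 586 = 1686
Net migration: Band 1 − 20 → 306; Band 2 − 90 → 13; Band 3 + 110 → 459; Band 4 − 110 → 1553; Band 5 − 110 → 1576
End of period: [306, 13, 459, 1553, 1576]
— Period 3 —
Births: 1553 × 0.287 = 446
Band 2: 306 × 0.974 = 298
Band 3: 13 × 0.975 = 13
Band 4: 459 × 0.973 = 447
Band 5: 1553 × 0.969 + 1576 × 0.668 = 1505 + 1053 = 2558
Net migration: Band 1 − 20 → 426; Band 2 − 90 → 208; Band 3 + 110 → 123; Band 4 − 110 → 337; Band 5 − 110 → 2448
End of period: [426, 208, 123, 337, 2448]
— Period 4 —
Births: 337 × 0.287 = 97
Band 2: 426 × 0.974 = 415
Band 3: 208 × 0.975 = 203
Band 4: 123 × 0.973 = 120
Band 5: 337 × 0.969 + 2448 × 0.668 = 327 + 1635 = 1962
Net migration: Band 1 − 20 → 77; Band 2 − 90 → 325; Band 3 + 110 → 313; Band 4 − 110 → 10; Band 5 − 110 → 1852
End of period: [77, 325, 313, 10, 1852]
Total after period 4: 77 + 325 + 313 + 10 + 1852 = 2577

2577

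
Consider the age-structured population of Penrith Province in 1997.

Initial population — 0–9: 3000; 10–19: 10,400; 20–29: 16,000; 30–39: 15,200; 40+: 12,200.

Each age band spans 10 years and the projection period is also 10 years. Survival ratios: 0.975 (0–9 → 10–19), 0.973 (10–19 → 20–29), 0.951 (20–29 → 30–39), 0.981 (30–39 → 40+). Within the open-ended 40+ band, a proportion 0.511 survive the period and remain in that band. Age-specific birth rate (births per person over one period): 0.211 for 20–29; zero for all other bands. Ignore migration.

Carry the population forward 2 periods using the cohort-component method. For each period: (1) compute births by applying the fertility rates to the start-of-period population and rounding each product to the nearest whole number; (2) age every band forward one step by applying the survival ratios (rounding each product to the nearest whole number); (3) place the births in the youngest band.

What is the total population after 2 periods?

43628

Call the bands 1 to 5, youngest first.
[period 1]
Births: 16000 * 0.211 = 3376
Band 2: 3000 * 0.975 = 2925
Band 3: 10400 * 0.973 = 10119
Band 4: 16000 * 0.951 = 15216
Band 5: 15200 * 0.981 + 12200 * 0.511 = 14911 + 6234 = 21145
→ [3376, 2925, 10119, 15216, 21145]
[period 2]
Births: 10119 * 0.211 = 2135
Band 2: 3376 * 0.975 = 3292
Band 3: 2925 * 0.973 = 2846
Band 4: 10119 * 0.951 = 9623
Band 5: 15216 * 0.981 + 21145 * 0.511 = 14927 + 10805 = 25732
→ [2135, 3292, 2846, 9623, 25732]
Total after period 2: 2135 + 3292 + 2846 + 9623 + 25732 = 43628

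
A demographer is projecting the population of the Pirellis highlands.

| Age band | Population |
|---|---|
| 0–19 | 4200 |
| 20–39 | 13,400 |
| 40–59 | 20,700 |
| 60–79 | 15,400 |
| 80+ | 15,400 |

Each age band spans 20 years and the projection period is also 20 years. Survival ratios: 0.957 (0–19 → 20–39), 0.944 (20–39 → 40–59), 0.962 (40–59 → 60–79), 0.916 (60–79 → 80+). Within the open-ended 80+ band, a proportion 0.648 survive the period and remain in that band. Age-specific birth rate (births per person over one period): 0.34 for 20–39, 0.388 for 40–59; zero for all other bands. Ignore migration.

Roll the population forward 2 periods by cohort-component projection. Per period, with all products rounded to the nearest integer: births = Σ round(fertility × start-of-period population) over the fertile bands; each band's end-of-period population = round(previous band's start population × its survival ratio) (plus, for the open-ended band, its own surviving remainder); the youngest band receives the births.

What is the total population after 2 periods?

Numbering the bands 1..5 from youngest to oldest:
— Period 1 —
Births: 13400 * 0.34 = 4556 ; 20700 * 0.388 = 8032 → 12588
Band 2: 4200 * 0.957 = 4019
Band 3: 13400 * 0.944 = 12650
Band 4: 20700 * 0.962 = 19913
Band 5: 15400 * 0.916 + 15400 * 0.648 = 14106 + 9979 = 24085
Giving 12588 / 4019 / 12650 / 19913 / 24085.
— Period 2 —
Births: 4019 * 0.34 = 1366 ; 12650 * 0.388 = 4908 → 6274
Band 2: 12588 * 0.957 = 12047
Band 3: 4019 * 0.944 = 3794
Band 4: 12650 * 0.962 = 12169
Band 5: 19913 * 0.916 + 24085 * 0.648 = 18240 + 15607 = 33847
Giving 6274 / 12047 / 3794 / 12169 / 33847.
Total after period 2: 6274 + 12047 + 3794 + 12169 + 33847 = 68131

68131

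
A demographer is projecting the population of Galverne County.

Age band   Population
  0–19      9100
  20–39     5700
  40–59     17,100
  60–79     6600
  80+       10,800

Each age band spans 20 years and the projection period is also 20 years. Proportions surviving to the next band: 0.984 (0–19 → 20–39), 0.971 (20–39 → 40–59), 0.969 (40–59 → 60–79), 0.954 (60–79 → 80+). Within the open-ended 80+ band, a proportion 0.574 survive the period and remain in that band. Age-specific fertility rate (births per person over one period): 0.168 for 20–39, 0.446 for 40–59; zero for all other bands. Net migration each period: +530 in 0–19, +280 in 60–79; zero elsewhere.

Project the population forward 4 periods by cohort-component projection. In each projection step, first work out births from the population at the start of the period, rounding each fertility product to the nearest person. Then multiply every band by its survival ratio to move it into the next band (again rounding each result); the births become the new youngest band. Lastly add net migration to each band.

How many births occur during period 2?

3973

Let band 1 be 0–19 through band 5 = 80+.
Period 1.
Births: 5700 × 0.168 = 958, 17100 × 0.446 = 7627 — total 8585
Band 2: 9100 × 0.984 = 8954
Band 3: 5700 × 0.971 = 5535
Band 4: 17100 × 0.969 = 16570
Band 5: 6600 × 0.954 + 10800 × 0.574 = 6296 + 6199 = 12495
Net migration: Band 1 + 530 → 9115; Band 4 + 280 → 16850
Population now: 0–19=9115, 20–39=8954, 40–59=5535, 60–79=16850, 80+=12495
Period 2.
Births: 8954 × 0.168 = 1504, 5535 × 0.446 = 2469 — total 3973
Band 2: 9115 × 0.984 = 8969
Band 3: 8954 × 0.971 = 8694
Band 4: 5535 × 0.969 = 5363
Band 5: 16850 × 0.954 + 12495 × 0.574 = 16075 + 7172 = 23247
Net migration: Band 1 + 530 → 4503; Band 4 + 280 → 5643
Population now: 0–19=4503, 20–39=8969, 40–59=8694, 60–79=5643, 80+=23247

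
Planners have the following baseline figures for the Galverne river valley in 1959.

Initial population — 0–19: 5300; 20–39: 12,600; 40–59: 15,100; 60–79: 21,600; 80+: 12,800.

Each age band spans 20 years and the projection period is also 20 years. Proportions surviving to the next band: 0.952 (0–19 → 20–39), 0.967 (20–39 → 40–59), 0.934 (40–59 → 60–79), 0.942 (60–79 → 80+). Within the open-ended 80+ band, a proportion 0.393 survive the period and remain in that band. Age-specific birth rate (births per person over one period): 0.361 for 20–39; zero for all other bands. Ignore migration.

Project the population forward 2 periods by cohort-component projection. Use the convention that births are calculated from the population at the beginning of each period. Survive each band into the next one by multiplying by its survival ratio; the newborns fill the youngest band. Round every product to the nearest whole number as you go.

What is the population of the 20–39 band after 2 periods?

4331

— Period 1 —
Births: 12600 × 0.361 = 4549
20–39: 5300 × 0.952 = 5046
40–59: 12600 × 0.967 = 12184
60–79: 15100 × 0.934 = 14103
80+: 21600 × 0.942 + 12800 × 0.393 = 20347 + 5030 = 25377
Population now: 0–19=4549, 20–39=5046, 40–59=12184, 60–79=14103, 80+=25377
— Period 2 —
Births: 5046 × 0.361 = 1822
20–39: 4549 × 0.952 = 4331
40–59: 5046 × 0.967 = 4879
60–79: 12184 × 0.934 = 11380
80+: 14103 × 0.942 + 25377 × 0.393 = 13285 + 9973 = 23258
Population now: 0–19=1822, 20–39=4331, 40–59=4879, 60–79=11380, 80+=23258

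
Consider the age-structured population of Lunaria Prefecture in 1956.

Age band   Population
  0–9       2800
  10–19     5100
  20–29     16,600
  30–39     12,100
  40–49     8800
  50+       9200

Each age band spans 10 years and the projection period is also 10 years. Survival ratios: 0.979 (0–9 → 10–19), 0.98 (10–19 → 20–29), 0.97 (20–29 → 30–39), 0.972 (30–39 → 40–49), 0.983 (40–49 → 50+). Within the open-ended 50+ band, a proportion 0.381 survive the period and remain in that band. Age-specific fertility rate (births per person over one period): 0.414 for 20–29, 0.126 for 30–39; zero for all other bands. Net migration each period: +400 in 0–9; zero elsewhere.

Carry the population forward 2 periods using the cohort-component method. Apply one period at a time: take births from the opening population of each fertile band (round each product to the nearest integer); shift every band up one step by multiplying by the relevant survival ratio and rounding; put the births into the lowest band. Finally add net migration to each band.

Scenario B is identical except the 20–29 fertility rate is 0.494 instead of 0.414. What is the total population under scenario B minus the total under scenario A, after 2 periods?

After projecting period 1:
Births: 16600 × 0.414 = 6872  |  12100 × 0.126 = 1525 → 8397
10–19: 2800 × 0.979 = 2741
20–29: 5100 × 0.98 = 4998
30–39: 16600 × 0.97 = 16102
40–49: 12100 × 0.972 = 11761
50+: 8800 × 0.983 + 9200 × 0.381 = 8650 + 3505 = 12155
Net migration: 0–9 + 400 → 8797
Giving 8797 / 2741 / 4998 / 16102 / 11761 / 12155.
After projecting period 2:
Births: 4998 × 0.414 = 2069  |  16102 × 0.126 = 2029 → 4098
10–19: 8797 × 0.979 = 8612
20–29: 2741 × 0.98 = 2686
30–39: 4998 × 0.97 = 4848
40–49: 16102 × 0.972 = 15651
50+: 11761 × 0.983 + 12155 × 0.381 = 11561 + 4631 = 16192
Net migration: 0–9 + 400 → 4498
Giving 4498 / 8612 / 2686 / 4848 / 15651 / 16192.
Scenario A total after 2 periods: 52487
Scenario B projection —
After projecting period 1:
Births: 16600 × 0.494 = 8200  |  12100 × 0.126 = 1525 → 9725
10–19: 2800 × 0.979 = 2741
20–29: 5100 × 0.98 = 4998
30–39: 16600 × 0.97 = 16102
40–49: 12100 × 0.972 = 11761
50+: 8800 × 0.983 + 9200 × 0.381 = 8650 + 3505 = 12155
Net migration: 0–9 + 400 → 10125
Giving 10125 / 2741 / 4998 / 16102 / 11761 / 12155.
After projecting period 2:
Births: 4998 × 0.494 = 2469  |  16102 × 0.126 = 2029 → 4498
10–19: 10125 × 0.979 = 9912
20–29: 2741 × 0.98 = 2686
30–39: 4998 × 0.97 = 4848
40–49: 16102 × 0.972 = 15651
50+: 11761 × 0.983 + 12155 × 0.381 = 11561 + 4631 = 16192
Net migration: 0–9 + 400 → 4898
Giving 4898 / 9912 / 2686 / 4848 / 15651 / 16192.
Scenario B total after 2 periods: 54187
Difference B − A = 54187 − 52487 = 1700

1700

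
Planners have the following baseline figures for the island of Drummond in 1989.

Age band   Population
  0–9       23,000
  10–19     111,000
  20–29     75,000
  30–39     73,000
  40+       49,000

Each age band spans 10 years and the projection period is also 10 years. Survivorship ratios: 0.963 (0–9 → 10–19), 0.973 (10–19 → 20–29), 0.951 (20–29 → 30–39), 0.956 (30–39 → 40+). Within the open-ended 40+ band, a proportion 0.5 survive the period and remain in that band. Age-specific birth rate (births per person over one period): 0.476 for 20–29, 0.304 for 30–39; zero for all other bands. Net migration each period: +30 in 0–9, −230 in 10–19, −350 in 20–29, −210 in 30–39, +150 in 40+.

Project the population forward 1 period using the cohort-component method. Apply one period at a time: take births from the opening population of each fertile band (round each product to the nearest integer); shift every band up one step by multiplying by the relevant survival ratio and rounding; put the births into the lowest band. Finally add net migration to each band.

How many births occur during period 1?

57892

(Bands numbered youngest = 1 to oldest = 5.)
— Period 1 —
Births: 75000 × 0.476 = 35700  |  73000 × 0.304 = 22192 — total 57892
Band 2: 23000 × 0.963 = 22149
Band 3: 111000 × 0.973 = 108003
Band 4: 75000 × 0.951 = 71325
Band 5: 73000 × 0.956 + 49000 × 0.5 = 69788 + 24500 = 94288
Net migration: Band 1 + 30 → 57922; Band 2 − 230 → 21919; Band 3 − 350 → 107653; Band 4 − 210 → 71115; Band 5 + 150 → 94438
→ [57922, 21919, 107653, 71115, 94438]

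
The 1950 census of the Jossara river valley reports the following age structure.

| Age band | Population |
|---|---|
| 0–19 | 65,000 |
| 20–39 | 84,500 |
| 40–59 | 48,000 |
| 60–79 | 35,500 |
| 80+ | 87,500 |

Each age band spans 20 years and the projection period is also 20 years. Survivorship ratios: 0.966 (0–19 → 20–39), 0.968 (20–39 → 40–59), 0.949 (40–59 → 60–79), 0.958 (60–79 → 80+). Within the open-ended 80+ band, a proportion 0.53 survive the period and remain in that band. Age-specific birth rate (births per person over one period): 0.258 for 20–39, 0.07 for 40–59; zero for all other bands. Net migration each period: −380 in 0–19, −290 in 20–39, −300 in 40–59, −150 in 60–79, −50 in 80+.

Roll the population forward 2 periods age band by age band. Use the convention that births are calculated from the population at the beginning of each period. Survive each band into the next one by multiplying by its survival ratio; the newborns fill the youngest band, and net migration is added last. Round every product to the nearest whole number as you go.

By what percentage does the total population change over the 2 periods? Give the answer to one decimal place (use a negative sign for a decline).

Period 1:
Births: 84500 × 0.258 = 21801, 48000 × 0.07 = 3360 ⇒ total 25161
20–39: 65000 × 0.966 = 62790
40–59: 84500 × 0.968 = 81796
60–79: 48000 × 0.949 = 45552
80+: 35500 × 0.958 + 87500 × 0.53 = 34009 + 46375 = 80384
Net migration: 0–19 − 380 → 24781; 20–39 − 290 → 62500; 40–59 − 300 → 81496; 60–79 − 150 → 45402; 80+ − 50 → 80334
End of period: [24781, 62500, 81496, 45402, 80334]
Period 2:
Births: 62500 × 0.258 = 16125, 81496 × 0.07 = 5705 ⇒ total 21830
20–39: 24781 × 0.966 = 23938
40–59: 62500 × 0.968 = 60500
60–79: 81496 × 0.949 = 77340
80+: 45402 × 0.958 + 80334 × 0.53 = 43495 + 42577 = 86072
Net migration: 0–19 − 380 → 21450; 20–39 − 290 → 23648; 40–59 − 300 → 60200; 60–79 − 150 → 77190; 80+ − 50 → 86022
End of period: [21450, 23648, 60200, 77190, 86022]
Total: 320500 → 268510; change = -51990; percentage change = -16.2%

-16.2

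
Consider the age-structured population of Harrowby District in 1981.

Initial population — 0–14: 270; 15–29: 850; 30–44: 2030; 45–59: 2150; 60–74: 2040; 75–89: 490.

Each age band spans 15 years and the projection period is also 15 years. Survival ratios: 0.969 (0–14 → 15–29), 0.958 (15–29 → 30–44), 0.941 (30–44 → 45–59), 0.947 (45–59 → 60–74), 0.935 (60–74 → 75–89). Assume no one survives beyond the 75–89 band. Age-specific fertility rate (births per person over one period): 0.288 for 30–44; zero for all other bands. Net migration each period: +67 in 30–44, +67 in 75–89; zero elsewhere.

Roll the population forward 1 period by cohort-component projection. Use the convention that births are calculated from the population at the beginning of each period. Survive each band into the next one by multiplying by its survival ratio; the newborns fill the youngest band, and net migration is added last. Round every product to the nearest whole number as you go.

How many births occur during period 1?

585

[period 1]
Births: 2030 * 0.288 = 585
15–29: 270 * 0.969 = 262
30–44: 850 * 0.958 = 814
45–59: 2030 * 0.941 = 1910
60–74: 2150 * 0.947 = 2036
75–89: 2040 * 0.935 = 1907
Net migration: 30–44 + 67 → 881; 75–89 + 67 → 1974
Giving 585 / 262 / 881 / 1910 / 2036 / 1974.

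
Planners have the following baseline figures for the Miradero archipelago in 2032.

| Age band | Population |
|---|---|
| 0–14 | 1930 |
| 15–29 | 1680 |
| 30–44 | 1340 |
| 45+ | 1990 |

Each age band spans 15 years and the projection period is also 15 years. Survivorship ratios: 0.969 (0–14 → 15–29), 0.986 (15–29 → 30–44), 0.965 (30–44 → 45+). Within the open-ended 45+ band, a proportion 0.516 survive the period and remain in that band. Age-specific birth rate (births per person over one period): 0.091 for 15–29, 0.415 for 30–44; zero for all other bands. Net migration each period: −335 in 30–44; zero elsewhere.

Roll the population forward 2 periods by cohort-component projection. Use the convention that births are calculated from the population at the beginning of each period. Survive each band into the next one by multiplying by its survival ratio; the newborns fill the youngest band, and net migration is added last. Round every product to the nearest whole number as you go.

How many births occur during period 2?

Numbering the bands 1..4 from youngest to oldest:
Period 1.
Births: 1680 × 0.091 = 153 ; 1340 × 0.415 = 556 → 709
Band 2: 1930 × 0.969 = 1870
Band 3: 1680 × 0.986 = 1656
Band 4: 1340 × 0.965 + 1990 × 0.516 = 1293 + 1027 = 2320
Net migration: Band 3 − 335 → 1321
End of period: [709, 1870, 1321, 2320]
Period 2.
Births: 1870 × 0.091 = 170 ; 1321 × 0.415 = 548 → 718
Band 2: 709 × 0.969 = 687
Band 3: 1870 × 0.986 = 1844
Band 4: 1321 × 0.965 + 2320 × 0.516 = 1275 + 1197 = 2472
Net migration: Band 3 − 335 → 1509
End of period: [718, 687, 1509, 2472]

718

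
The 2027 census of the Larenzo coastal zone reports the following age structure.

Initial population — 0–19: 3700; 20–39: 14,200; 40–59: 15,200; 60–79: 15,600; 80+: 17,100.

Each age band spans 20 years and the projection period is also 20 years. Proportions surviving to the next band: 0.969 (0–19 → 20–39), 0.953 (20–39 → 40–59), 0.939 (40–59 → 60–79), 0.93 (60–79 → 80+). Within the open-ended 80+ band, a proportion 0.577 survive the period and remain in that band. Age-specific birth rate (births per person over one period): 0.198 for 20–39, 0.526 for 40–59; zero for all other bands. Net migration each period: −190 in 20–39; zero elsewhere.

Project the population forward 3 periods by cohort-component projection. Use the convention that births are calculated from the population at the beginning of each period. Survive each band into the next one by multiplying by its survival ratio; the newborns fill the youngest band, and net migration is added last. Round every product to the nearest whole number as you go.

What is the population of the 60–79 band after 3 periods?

(Groups numbered youngest = 1 to oldest = 5.)
Period 1.
Births: 14200 × 0.198 = 2812 ; 15200 × 0.526 = 7995 → total 10807
Group 2: 3700 × 0.969 = 3585
Group 3: 14200 × 0.953 = 13533
Group 4: 15200 × 0.939 = 14273
Group 5: 15600 × 0.93 + 17100 × 0.577 = 14508 + 9867 = 24375
Net migration: Group 2 − 190 → 3395
→ [10807, 3395, 13533, 14273, 24375]
Period 2.
Births: 3395 × 0.198 = 672 ; 13533 × 0.526 = 7118 → total 7790
Group 2: 10807 × 0.969 = 10472
Group 3: 3395 × 0.953 = 3235
Group 4: 13533 × 0.939 = 12707
Group 5: 14273 × 0.93 + 24375 × 0.577 = 13274 + 14064 = 27338
Net migration: Group 2 − 190 → 10282
→ [7790, 10282, 3235, 12707, 27338]
Period 3.
Births: 10282 × 0.198 = 2036 ; 3235 × 0.526 = 1702 → total 3738
Group 2: 7790 × 0.969 = 7549
Group 3: 10282 × 0.953 = 9799
Group 4: 3235 × 0.939 = 3038
Group 5: 12707 × 0.93 + 27338 × 0.577 = 11818 + 15774 = 27592
Net migration: Group 2 − 190 → 7359
→ [3738, 7359, 9799, 3038, 27592]

3038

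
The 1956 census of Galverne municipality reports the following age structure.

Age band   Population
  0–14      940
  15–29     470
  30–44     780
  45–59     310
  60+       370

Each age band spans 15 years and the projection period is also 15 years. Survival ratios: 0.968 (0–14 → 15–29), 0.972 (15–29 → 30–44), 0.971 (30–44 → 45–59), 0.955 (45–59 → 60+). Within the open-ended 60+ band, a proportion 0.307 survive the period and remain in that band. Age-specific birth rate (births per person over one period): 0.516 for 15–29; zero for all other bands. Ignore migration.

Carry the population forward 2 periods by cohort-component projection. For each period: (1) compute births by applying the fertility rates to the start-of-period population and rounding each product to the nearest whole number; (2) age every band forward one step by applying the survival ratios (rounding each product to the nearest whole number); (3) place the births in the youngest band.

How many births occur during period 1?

— Period 1 —
Births: 470 × 0.516 = 243
15–29: 940 × 0.968 = 910
30–44: 470 × 0.972 = 457
45–59: 780 × 0.971 = 757
60+: 310 × 0.955 + 370 × 0.307 = 296 + 114 = 410
End of period: [243, 910, 457, 757, 410]

243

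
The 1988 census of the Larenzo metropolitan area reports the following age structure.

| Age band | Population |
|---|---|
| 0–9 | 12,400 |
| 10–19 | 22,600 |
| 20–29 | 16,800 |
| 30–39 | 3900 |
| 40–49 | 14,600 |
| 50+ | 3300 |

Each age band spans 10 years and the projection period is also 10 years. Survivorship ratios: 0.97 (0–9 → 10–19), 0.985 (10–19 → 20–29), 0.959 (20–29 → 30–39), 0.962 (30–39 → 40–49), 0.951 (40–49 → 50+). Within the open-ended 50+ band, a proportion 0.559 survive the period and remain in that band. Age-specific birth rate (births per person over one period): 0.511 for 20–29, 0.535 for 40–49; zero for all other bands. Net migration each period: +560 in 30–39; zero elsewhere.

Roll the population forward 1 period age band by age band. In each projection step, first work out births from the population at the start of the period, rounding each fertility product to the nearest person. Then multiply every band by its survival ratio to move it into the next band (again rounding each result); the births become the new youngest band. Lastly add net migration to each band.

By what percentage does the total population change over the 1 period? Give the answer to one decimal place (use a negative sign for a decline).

(Groups numbered youngest = 1 to oldest = 6.)
[period 1]
Births: 16800 × 0.511 = 8585 ; 14600 × 0.535 = 7811 → 16396
Group 2: 12400 × 0.97 = 12028
Group 3: 22600 × 0.985 = 22261
Group 4: 16800 × 0.959 = 16111
Group 5: 3900 × 0.962 = 3752
Group 6: 14600 × 0.951 + 3300 × 0.559 = 13885 + 1845 = 15730
Net migration: Group 4 + 560 → 16671
→ [16396, 12028, 22261, 16671, 3752, 15730]
Total: 73600 → 86838; change = 13238; percentage change = 18.0%

18.0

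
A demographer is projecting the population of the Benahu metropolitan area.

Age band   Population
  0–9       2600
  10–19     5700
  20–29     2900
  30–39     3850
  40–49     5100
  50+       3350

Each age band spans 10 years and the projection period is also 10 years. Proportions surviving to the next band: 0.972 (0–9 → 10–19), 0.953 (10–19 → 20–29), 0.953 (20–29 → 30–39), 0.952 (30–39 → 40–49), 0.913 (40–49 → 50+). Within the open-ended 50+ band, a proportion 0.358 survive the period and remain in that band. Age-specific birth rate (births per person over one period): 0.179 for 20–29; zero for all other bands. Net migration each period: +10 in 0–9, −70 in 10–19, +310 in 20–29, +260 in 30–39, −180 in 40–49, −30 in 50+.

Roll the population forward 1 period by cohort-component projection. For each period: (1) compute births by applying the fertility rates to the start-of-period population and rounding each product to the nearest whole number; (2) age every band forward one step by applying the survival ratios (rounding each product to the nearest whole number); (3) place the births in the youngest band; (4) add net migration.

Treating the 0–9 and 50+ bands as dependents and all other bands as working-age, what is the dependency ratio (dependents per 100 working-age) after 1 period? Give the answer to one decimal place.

Period 1:
Births: 2900 × 0.179 = 519
10–19: 2600 × 0.972 = 2527
20–29: 5700 × 0.953 = 5432
30–39: 2900 × 0.953 = 2764
40–49: 3850 × 0.952 = 3665
50+: 5100 × 0.913 + 3350 × 0.358 = 4656 + 1199 = 5855
Net migration: 0–9 + 10 → 529; 10–19 − 70 → 2457; 20–29 + 310 → 5742; 30–39 + 260 → 3024; 40–49 − 180 → 3485; 50+ − 30 → 5825
Giving 529 / 2457 / 5742 / 3024 / 3485 / 5825.
Dependents (band 0–9 + band 50+) = 529 + 5825 = 6354; working-age = 14708; ratio = 6354/14708 × 100 = 43.2

43.2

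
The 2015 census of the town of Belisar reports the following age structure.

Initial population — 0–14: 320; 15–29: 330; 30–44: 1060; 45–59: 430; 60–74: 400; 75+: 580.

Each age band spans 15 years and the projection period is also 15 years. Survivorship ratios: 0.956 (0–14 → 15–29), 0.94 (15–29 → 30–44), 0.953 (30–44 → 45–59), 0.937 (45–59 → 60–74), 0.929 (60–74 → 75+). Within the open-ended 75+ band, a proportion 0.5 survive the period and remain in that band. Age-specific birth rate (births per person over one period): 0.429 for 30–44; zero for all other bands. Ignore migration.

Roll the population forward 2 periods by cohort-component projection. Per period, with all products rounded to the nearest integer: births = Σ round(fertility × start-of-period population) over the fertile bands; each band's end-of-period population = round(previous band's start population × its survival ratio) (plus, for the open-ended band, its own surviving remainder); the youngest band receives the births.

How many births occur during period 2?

133

Numbering the groups 1..6 from youngest to oldest:
— Period 1 —
Births: 1060 × 0.429 = 455
Group 2: 320 × 0.956 = 306
Group 3: 330 × 0.94 = 310
Group 4: 1060 × 0.953 = 1010
Group 5: 430 × 0.937 = 403
Group 6: 400 × 0.929 + 580 × 0.5 = 372 + 290 = 662
End of period: [455, 306, 310, 1010, 403, 662]
— Period 2 —
Births: 310 × 0.429 = 133
Group 2: 455 × 0.956 = 435
Group 3: 306 × 0.94 = 288
Group 4: 310 × 0.953 = 295
Group 5: 1010 × 0.937 = 946
Group 6: 403 × 0.929 + 662 × 0.5 = 374 + 331 = 705
End of period: [133, 435, 288, 295, 946, 705]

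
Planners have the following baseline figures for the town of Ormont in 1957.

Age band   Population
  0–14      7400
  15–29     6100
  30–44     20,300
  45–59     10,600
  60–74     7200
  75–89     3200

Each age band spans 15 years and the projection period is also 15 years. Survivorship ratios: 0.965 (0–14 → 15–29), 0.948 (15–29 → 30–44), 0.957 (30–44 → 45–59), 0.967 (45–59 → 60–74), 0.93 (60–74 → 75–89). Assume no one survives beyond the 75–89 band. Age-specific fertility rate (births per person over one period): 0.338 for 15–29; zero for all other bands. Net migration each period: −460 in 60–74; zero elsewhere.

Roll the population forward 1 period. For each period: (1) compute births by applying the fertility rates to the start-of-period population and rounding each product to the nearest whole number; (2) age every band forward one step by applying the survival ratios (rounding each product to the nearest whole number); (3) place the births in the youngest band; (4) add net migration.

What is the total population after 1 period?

50899

(Bands numbered youngest = 1 to oldest = 6.)
Period 1.
Births: 6100 × 0.338 = 2062
Band 2: 7400 × 0.965 = 7141
Band 3: 6100 × 0.948 = 5783
Band 4: 20300 × 0.957 = 19427
Band 5: 10600 × 0.967 = 10250
Band 6: 7200 × 0.93 = 6696
Net migration: Band 5 − 460 → 9790
Giving 2062 / 7141 / 5783 / 19427 / 9790 / 6696.
Total after period 1: 2062 + 7141 + 5783 + 19427 + 9790 + 6696 = 50899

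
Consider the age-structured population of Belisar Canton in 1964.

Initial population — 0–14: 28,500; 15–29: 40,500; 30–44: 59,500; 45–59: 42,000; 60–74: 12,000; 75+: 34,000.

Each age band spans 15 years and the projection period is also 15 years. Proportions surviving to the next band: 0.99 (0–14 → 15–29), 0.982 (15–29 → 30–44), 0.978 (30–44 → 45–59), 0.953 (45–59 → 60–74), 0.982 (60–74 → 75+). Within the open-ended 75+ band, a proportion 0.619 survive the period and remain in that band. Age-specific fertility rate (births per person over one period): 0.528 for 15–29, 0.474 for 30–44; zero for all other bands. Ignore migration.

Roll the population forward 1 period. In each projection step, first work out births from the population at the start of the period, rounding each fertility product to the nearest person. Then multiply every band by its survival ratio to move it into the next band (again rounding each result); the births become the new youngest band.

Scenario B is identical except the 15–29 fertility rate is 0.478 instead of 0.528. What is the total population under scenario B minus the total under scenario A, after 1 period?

-2025

Let group 1 be 0–14 through group 6 = 75+.
— Period 1 —
Births: 40500 × 0.528 = 21384  |  59500 × 0.474 = 28203 → total 49587
Group 2: 28500 × 0.99 = 28215
Group 3: 40500 × 0.982 = 39771
Group 4: 59500 × 0.978 = 58191
Group 5: 42000 × 0.953 = 40026
Group 6: 12000 × 0.982 + 34000 × 0.619 = 11784 + 21046 = 32830
End of period: [49587, 28215, 39771, 58191, 40026, 32830]
Scenario A total after 1 period: 248620
Scenario B projection —
— Period 1 —
Births: 40500 × 0.478 = 19359  |  59500 × 0.474 = 28203 → total 47562
Group 2: 28500 × 0.99 = 28215
Group 3: 40500 × 0.982 = 39771
Group 4: 59500 × 0.978 = 58191
Group 5: 42000 × 0.953 = 40026
Group 6: 12000 × 0.982 + 34000 × 0.619 = 11784 + 21046 = 32830
End of period: [47562, 28215, 39771, 58191, 40026, 32830]
Scenario B total after 1 period: 246595
Difference B − A = 246595 − 248620 = -2025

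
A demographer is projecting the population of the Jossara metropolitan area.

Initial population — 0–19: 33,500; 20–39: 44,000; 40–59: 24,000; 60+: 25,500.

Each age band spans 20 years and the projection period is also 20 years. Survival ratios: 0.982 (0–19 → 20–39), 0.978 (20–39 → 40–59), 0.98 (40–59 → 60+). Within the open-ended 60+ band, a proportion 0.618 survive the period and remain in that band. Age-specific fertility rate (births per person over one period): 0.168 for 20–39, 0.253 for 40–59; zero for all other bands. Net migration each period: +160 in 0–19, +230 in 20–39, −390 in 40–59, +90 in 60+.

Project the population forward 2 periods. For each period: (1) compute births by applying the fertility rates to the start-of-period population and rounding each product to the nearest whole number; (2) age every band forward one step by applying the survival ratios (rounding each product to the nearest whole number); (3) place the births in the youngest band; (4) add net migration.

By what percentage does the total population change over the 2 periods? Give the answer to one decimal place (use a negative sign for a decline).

Period 1.
Births: 44000 × 0.168 = 7392, 24000 × 0.253 = 6072 → 13464
20–39: 33500 × 0.982 = 32897
40–59: 44000 × 0.978 = 43032
60+: 24000 × 0.98 + 25500 × 0.618 = 23520 + 15759 = 39279
Net migration: 0–19 + 160 → 13624; 20–39 + 230 → 33127; 40–59 − 390 → 42642; 60+ + 90 → 39369
End of period: [13624, 33127, 42642, 39369]
Period 2.
Births: 33127 × 0.168 = 5565, 42642 × 0.253 = 10788 → 16353
20–39: 13624 × 0.982 = 13379
40–59: 33127 × 0.978 = 32398
60+: 42642 × 0.98 + 39369 × 0.618 = 41789 + 24330 = 66119
Net migration: 0–19 + 160 → 16513; 20–39 + 230 → 13609; 40–59 − 390 → 32008; 60+ + 90 → 66209
End of period: [16513, 13609, 32008, 66209]
Total: 127000 → 128339; change = 1339; percentage change = 1.1%

1.1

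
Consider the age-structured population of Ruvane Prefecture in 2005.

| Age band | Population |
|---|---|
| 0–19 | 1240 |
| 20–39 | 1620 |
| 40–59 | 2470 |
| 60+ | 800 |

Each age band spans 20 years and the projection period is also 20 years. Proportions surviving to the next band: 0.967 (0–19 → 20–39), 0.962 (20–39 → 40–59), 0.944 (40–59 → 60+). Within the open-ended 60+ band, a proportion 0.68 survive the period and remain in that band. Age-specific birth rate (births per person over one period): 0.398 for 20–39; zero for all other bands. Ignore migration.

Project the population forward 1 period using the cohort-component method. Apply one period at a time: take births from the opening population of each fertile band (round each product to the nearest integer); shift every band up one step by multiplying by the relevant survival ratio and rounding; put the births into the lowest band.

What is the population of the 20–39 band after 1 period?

(Groups numbered youngest = 1 to oldest = 4.)
Period 1:
Births: 1620 × 0.398 = 645
Group 2: 1240 × 0.967 = 1199
Group 3: 1620 × 0.962 = 1558
Group 4: 2470 × 0.944 + 800 × 0.68 = 2332 + 544 = 2876
End of period: [645, 1199, 1558, 2876]

1199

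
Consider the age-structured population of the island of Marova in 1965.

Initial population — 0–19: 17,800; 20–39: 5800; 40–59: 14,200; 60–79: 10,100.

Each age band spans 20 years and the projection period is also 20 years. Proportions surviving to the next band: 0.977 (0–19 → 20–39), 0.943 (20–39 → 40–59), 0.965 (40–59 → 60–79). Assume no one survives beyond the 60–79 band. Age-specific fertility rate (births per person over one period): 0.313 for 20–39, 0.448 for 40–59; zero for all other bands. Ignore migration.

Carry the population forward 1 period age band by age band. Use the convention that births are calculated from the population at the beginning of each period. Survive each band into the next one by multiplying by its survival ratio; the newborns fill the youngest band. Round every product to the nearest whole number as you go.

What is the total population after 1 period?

44740

Numbering the bands 1..4 from youngest to oldest:
— Period 1 —
Births: 5800 × 0.313 = 1815, 14200 × 0.448 = 6362 — total 8177
Band 2: 17800 × 0.977 = 17391
Band 3: 5800 × 0.943 = 5469
Band 4: 14200 × 0.965 = 13703
End of period: [8177, 17391, 5469, 13703]
Total after period 1: 8177 + 17391 + 5469 + 13703 = 44740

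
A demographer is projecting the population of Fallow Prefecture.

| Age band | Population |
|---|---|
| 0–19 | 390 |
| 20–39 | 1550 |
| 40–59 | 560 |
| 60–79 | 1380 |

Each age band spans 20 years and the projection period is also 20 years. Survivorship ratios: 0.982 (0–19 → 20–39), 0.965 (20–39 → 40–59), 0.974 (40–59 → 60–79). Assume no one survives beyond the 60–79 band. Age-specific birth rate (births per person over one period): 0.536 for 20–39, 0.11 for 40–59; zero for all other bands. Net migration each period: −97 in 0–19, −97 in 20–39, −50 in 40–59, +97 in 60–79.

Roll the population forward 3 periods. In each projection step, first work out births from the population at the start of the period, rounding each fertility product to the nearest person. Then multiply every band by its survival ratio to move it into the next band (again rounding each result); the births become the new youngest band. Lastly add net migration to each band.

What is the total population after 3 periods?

After projecting period 1:
Births: 1550 * 0.536 = 831, 560 * 0.11 = 62 ⇒ total 893
20–39: 390 * 0.982 = 383
40–59: 1550 * 0.965 = 1496
60–79: 560 * 0.974 = 545
Net migration: 0–19 − 97 → 796; 20–39 − 97 → 286; 40–59 − 50 → 1446; 60–79 + 97 → 642
Giving 796 / 286 / 1446 / 642.
After projecting period 2:
Births: 286 * 0.536 = 153, 1446 * 0.11 = 159 ⇒ total 312
20–39: 796 * 0.982 = 782
40–59: 286 * 0.965 = 276
60–79: 1446 * 0.974 = 1408
Net migration: 0–19 − 97 → 215; 20–39 − 97 → 685; 40–59 − 50 → 226; 60–79 + 97 → 1505
Giving 215 / 685 / 226 / 1505.
After projecting period 3:
Births: 685 * 0.536 = 367, 226 * 0.11 = 25 ⇒ total 392
20–39: 215 * 0.982 = 211
40–59: 685 * 0.965 = 661
60–79: 226 * 0.974 = 220
Net migration: 0–19 − 97 → 295; 20–39 − 97 → 114; 40–59 − 50 → 611; 60–79 + 97 → 317
Giving 295 / 114 / 611 / 317.
Total after period 3: 295 + 114 + 611 + 317 = 1337

1337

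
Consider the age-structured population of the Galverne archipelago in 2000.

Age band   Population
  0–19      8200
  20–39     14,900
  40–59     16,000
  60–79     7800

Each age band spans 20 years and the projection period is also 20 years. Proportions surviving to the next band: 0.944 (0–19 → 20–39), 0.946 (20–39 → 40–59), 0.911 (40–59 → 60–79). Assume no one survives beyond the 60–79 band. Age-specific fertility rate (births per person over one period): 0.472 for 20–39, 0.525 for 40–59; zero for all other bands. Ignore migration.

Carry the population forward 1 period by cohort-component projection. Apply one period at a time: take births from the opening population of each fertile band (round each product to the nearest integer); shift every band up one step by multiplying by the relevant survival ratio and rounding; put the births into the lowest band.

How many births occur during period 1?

After projecting period 1:
Births: 14900 × 0.472 = 7033, 16000 × 0.525 = 8400 → total 15433
20–39: 8200 × 0.944 = 7741
40–59: 14900 × 0.946 = 14095
60–79: 16000 × 0.911 = 14576
→ [15433, 7741, 14095, 14576]

15433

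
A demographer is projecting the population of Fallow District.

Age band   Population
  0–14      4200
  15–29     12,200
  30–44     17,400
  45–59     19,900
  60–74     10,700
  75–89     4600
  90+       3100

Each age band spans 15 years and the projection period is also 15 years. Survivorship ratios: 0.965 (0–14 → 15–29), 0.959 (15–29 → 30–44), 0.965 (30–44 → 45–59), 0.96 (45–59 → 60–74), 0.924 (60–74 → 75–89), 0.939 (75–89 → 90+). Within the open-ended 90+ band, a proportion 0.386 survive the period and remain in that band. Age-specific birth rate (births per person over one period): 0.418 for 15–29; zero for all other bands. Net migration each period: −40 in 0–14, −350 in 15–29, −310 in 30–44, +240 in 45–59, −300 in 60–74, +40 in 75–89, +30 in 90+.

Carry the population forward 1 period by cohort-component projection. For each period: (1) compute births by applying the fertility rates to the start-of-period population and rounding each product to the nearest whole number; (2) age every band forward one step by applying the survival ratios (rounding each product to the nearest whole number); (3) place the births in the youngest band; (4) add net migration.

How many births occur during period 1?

[period 1]
Births: 12200 * 0.418 = 5100
15–29: 4200 * 0.965 = 4053
30–44: 12200 * 0.959 = 11700
45–59: 17400 * 0.965 = 16791
60–74: 19900 * 0.96 = 19104
75–89: 10700 * 0.924 = 9887
90+: 4600 * 0.939 + 3100 * 0.386 = 4319 + 1197 = 5516
Net migration: 0–14 − 40 → 5060; 15–29 − 350 → 3703; 30–44 − 310 → 11390; 45–59 + 240 → 17031; 60–74 − 300 → 18804; 75–89 + 40 → 9927; 90+ + 30 → 5546
Giving 5060 / 3703 / 11390 / 17031 / 18804 / 9927 / 5546.

5100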